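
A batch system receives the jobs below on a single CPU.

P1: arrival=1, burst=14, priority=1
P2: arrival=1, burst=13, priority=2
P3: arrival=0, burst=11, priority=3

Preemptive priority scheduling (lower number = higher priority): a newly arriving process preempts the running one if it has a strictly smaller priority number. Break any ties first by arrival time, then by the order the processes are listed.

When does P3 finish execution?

38

Schedule: | P3 0-1 | P1 1-15 | P2 15-28 | P3 28-38 |
Completion: P1=15  P2=28  P3=38
Turnaround (C−A): P1=14  P2=27  P3=38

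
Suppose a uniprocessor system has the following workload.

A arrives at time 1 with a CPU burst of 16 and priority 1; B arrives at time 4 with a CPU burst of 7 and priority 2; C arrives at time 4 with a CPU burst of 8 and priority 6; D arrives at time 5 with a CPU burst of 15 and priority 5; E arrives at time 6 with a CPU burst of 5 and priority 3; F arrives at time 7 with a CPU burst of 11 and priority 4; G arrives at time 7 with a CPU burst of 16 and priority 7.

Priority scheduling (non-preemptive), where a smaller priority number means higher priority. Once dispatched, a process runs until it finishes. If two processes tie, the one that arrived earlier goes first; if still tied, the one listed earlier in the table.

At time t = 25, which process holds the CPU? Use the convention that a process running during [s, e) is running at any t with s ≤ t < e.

Timeline: | idle 0-1 | A 1-17 | B 17-24 | E 24-29 | F 29-40 | D 40-55 | C 55-63 | G 63-79 |
Completion: A=17  B=24  C=63  D=55  E=29  F=40  G=79

E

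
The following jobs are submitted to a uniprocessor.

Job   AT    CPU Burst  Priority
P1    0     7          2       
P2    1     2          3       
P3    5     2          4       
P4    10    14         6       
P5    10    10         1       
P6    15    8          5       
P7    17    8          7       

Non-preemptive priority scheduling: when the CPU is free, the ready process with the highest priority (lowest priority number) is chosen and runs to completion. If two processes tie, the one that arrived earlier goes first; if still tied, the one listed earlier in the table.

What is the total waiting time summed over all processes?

Schedule: | P1 0-7 | P2 7-9 | P3 9-11 | P5 11-21 | P6 21-29 | P4 29-43 | P7 43-51 |
Completion: P1=7  P2=9  P3=11  P4=43  P5=21  P6=29  P7=51
Turnaround (C−A): P1=7  P2=8  P3=6  P4=33  P5=11  P6=14  P7=34
Waiting = turnaround − burst: P1=0, P2=6, P3=4, P4=19, P5=1, P6=6, P7=26
Total waiting = 0 + 6 + 4 + 19 + 1 + 6 + 26 = 62

62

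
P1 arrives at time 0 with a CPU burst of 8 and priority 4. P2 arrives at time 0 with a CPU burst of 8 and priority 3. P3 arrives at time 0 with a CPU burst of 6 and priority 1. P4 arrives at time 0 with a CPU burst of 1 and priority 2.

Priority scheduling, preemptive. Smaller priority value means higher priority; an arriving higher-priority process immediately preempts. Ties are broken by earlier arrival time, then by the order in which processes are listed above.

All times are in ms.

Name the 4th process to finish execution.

P1

Timeline: | P3 0-6 | P4 6-7 | P2 7-15 | P1 15-23 |
Completion: P1=23  P2=15  P3=6  P4=7
Turnaround (C−A): P1=23  P2=15  P3=6  P4=7
Finish order: P3 → P4 → P2 → P1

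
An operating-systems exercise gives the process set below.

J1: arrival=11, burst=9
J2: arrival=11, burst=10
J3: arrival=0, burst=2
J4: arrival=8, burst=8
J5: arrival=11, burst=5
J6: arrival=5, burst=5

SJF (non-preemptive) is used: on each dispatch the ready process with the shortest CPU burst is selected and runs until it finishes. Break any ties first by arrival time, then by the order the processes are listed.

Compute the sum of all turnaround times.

Schedule: | J3 0-2 | idle 2-5 | J6 5-10 | J4 10-18 | J5 18-23 | J1 23-32 | J2 32-42 |
Completion: J1=32  J2=42  J3=2  J4=18  J5=23  J6=10
Turnaround (C−A): J1=21  J2=31  J3=2  J4=10  J5=12  J6=5
Turnaround = completion − arrival: J1=21, J2=31, J3=2, J4=10, J5=12, J6=5
Total turnaround = 21 + 31 + 2 + 10 + 12 + 5 = 81

81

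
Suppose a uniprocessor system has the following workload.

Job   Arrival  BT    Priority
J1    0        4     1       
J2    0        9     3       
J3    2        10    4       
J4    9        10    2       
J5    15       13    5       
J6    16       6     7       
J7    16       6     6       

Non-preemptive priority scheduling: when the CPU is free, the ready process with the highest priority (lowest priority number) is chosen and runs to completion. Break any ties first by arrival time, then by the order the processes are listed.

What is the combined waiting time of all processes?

Schedule: | J1 0-4 | J2 4-13 | J4 13-23 | J3 23-33 | J5 33-46 | J7 46-52 | J6 52-58 |
Completion: J1=4  J2=13  J3=33  J4=23  J5=46  J6=58  J7=52
Waiting = turnaround − burst: J1=0, J2=4, J3=21, J4=4, J5=18, J6=36, J7=30
Total waiting = 0 + 4 + 21 + 4 + 18 + 36 + 30 = 113

113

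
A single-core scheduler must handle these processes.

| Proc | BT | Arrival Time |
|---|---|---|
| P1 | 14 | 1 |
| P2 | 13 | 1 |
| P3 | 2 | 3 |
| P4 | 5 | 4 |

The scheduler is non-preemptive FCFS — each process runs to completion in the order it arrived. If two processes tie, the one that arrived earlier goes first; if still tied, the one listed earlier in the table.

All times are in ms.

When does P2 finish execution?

Timeline: | idle 0-1 | P1 1-15 | P2 15-28 | P3 28-30 | P4 30-35 |
Completion: P1=15  P2=28  P3=30  P4=35

28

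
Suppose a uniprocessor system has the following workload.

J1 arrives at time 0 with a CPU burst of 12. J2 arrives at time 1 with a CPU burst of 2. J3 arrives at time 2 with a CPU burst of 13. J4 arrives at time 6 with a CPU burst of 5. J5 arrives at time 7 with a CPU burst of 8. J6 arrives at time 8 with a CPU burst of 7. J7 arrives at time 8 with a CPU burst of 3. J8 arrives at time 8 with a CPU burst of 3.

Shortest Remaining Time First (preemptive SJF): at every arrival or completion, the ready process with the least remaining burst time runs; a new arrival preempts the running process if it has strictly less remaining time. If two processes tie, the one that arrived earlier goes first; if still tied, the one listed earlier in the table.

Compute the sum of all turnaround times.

154

Schedule: | J1 0-1 | J2 1-3 | J1 3-6 | J4 6-11 | J7 11-14 | J8 14-17 | J6 17-24 | J1 24-32 | J5 32-40 | J3 40-53 |
Completion: J1=32  J2=3  J3=53  J4=11  J5=40  J6=24  J7=14  J8=17
Turnaround = completion − arrival: J1=32, J2=2, J3=51, J4=5, J5=33, J6=16, J7=6, J8=9
Total turnaround = 32 + 2 + 51 + 5 + 33 + 16 + 6 + 9 = 154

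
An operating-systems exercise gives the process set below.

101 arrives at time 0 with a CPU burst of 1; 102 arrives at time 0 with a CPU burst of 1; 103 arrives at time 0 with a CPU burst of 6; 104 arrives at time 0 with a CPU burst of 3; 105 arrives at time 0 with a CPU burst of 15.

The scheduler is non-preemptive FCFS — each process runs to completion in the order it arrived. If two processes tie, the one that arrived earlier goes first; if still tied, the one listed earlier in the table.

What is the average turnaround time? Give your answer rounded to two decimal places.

9.60

Timeline: | 101 0-1 | 102 1-2 | 103 2-8 | 104 8-11 | 105 11-26 |
Completion: 101=1  102=2  103=8  104=11  105=26
Turnaround times: 101=1, 102=2, 103=8, 104=11, 105=26
Average turnaround = (1+2+8+11+26) / 5 = 48/5 = 9.60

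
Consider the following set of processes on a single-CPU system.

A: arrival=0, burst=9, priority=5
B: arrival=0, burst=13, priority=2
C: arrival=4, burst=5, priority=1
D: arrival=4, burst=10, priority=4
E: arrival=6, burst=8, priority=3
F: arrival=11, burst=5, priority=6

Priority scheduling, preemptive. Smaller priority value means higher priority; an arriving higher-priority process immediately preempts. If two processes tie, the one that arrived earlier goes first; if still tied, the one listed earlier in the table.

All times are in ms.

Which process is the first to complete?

Gantt: | B 0-4 | C 4-9 | B 9-18 | E 18-26 | D 26-36 | A 36-45 | F 45-50 |
Completion: A=45  B=18  C=9  D=36  E=26  F=50
Turnaround (C−A): A=45  B=18  C=5  D=32  E=20  F=39
Finish order: C → B → E → D → A → F

C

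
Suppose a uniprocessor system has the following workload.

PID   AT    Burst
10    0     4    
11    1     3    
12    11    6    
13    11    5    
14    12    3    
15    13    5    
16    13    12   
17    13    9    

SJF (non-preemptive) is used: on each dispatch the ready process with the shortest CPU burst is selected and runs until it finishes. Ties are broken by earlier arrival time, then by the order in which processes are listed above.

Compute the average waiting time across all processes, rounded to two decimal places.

8.63

Gantt: | 10 0-4 | 11 4-7 | idle 7-11 | 13 11-16 | 14 16-19 | 15 19-24 | 12 24-30 | 17 30-39 | 16 39-51 |
Completion: 10=4  11=7  12=30  13=16  14=19  15=24  16=51  17=39
Turnaround (C−A): 10=4  11=6  12=19  13=5  14=7  15=11  16=38  17=26
Waiting times: 10=0, 11=3, 12=13, 13=0, 14=4, 15=6, 16=26, 17=17
Average waiting = (0+3+13+0+4+6+26+17) / 8 = 69/8 = 8.63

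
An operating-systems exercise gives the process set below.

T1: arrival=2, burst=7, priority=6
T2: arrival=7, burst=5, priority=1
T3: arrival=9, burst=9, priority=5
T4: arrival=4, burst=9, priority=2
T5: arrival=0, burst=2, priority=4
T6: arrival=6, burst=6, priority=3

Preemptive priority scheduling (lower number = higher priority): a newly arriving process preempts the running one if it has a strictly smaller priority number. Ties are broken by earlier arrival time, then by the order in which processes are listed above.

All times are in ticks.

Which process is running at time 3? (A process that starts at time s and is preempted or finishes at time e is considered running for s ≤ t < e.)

Schedule: | T5 0-2 | T1 2-4 | T4 4-7 | T2 7-12 | T4 12-18 | T6 18-24 | T3 24-33 | T1 33-38 |
Completion: T1=38  T2=12  T3=33  T4=18  T5=2  T6=24

T1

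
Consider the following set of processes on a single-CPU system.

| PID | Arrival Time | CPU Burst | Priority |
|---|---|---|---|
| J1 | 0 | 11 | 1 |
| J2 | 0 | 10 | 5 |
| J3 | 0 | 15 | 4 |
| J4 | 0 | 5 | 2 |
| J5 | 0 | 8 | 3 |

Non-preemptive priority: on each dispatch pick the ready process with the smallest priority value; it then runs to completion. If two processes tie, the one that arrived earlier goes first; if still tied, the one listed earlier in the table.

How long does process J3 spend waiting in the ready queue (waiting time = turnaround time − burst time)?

Schedule: | J1 0-11 | J4 11-16 | J5 16-24 | J3 24-39 | J2 39-49 |
Completion: J1=11  J2=49  J3=39  J4=16  J5=24
Turnaround (C−A): J1=11  J2=49  J3=39  J4=16  J5=24
Waiting(J3) = turnaround − burst = 39 − 15 = 24

24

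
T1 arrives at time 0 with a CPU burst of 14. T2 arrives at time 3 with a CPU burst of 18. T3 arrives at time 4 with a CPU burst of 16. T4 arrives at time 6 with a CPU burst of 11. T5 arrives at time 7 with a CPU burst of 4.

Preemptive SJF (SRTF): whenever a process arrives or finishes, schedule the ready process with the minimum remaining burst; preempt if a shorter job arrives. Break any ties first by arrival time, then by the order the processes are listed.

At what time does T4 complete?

Gantt: | T1 0-7 | T5 7-11 | T1 11-18 | T4 18-29 | T3 29-45 | T2 45-63 |
Completion: T1=18  T2=63  T3=45  T4=29  T5=11

29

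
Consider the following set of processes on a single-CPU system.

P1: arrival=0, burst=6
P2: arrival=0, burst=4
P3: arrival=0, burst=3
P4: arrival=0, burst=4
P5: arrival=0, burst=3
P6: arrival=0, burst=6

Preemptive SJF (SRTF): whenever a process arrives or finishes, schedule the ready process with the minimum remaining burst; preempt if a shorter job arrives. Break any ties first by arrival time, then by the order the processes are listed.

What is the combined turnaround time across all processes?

79

Timeline: | P3 0-3 | P5 3-6 | P2 6-10 | P4 10-14 | P1 14-20 | P6 20-26 |
Completion: P1=20  P2=10  P3=3  P4=14  P5=6  P6=26
Turnaround = completion − arrival: P1=20, P2=10, P3=3, P4=14, P5=6, P6=26
Total turnaround = 20 + 10 + 3 + 14 + 6 + 26 = 79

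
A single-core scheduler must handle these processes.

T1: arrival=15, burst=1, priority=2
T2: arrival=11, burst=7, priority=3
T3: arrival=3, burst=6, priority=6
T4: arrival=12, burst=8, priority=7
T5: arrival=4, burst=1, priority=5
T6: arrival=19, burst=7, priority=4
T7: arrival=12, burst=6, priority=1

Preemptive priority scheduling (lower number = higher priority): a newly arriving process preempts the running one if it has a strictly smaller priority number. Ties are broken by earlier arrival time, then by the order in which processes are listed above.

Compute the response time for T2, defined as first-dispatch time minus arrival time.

0

Schedule: | idle 0-3 | T3 3-4 | T5 4-5 | T3 5-10 | idle 10-11 | T2 11-12 | T7 12-18 | T1 18-19 | T2 19-25 | T6 25-32 | T4 32-40 |
Completion: T1=19  T2=25  T3=10  T4=40  T5=5  T6=32  T7=18
Response(T2) = first start − arrival = 11 − 11 = 0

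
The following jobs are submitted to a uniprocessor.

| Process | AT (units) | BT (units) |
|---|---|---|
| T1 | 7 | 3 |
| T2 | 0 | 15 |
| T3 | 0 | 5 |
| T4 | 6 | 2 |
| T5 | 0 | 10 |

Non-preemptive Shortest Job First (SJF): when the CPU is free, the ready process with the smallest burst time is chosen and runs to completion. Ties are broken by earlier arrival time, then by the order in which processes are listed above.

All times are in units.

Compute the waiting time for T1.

Timeline: | T3 0-5 | T5 5-15 | T4 15-17 | T1 17-20 | T2 20-35 |
Completion: T1=20  T2=35  T3=5  T4=17  T5=15
Turnaround (C−A): T1=13  T2=35  T3=5  T4=11  T5=15
Waiting(T1) = turnaround − burst = 13 − 3 = 10

10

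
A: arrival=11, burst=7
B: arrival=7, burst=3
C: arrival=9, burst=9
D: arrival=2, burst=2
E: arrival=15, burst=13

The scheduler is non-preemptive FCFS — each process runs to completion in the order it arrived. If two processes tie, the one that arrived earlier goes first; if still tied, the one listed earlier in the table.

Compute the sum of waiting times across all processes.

20

Schedule: | idle 0-2 | D 2-4 | idle 4-7 | B 7-10 | C 10-19 | A 19-26 | E 26-39 |
Completion: A=26  B=10  C=19  D=4  E=39
Waiting = turnaround − burst: A=8, B=0, C=1, D=0, E=11
Total waiting = 8 + 0 + 1 + 0 + 11 = 20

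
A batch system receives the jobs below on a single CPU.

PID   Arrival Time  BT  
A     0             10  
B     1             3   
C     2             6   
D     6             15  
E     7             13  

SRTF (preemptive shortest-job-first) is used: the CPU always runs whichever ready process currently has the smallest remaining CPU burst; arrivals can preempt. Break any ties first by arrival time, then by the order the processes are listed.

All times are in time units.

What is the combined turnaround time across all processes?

96

Timeline: | A 0-1 | B 1-4 | C 4-10 | A 10-19 | E 19-32 | D 32-47 |
Completion: A=19  B=4  C=10  D=47  E=32
Turnaround = completion − arrival: A=19, B=3, C=8, D=41, E=25
Total turnaround = 19 + 3 + 8 + 41 + 25 = 96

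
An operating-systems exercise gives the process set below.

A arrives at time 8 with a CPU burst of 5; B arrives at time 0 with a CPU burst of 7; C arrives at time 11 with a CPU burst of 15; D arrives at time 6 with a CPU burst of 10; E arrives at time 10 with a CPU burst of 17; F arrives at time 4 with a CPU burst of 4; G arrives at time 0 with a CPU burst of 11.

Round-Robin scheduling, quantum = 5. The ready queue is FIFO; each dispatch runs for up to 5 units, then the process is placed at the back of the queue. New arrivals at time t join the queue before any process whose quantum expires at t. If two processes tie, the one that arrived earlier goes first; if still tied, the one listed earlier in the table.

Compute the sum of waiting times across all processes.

182

Schedule: | B 0-5 | G 5-10 | F 10-14 | B 14-16 | D 16-21 | A 21-26 | E 26-31 | G 31-36 | C 36-41 | D 41-46 | E 46-51 | G 51-52 | C 52-57 | E 57-62 | C 62-67 | E 67-69 |
Completion: A=26  B=16  C=67  D=46  E=69  F=14  G=52
Turnaround (C−A): A=18  B=16  C=56  D=40  E=59  F=10  G=52
Waiting = turnaround − burst: A=13, B=9, C=41, D=30, E=42, F=6, G=41
Total waiting = 13 + 9 + 41 + 30 + 42 + 6 + 41 = 182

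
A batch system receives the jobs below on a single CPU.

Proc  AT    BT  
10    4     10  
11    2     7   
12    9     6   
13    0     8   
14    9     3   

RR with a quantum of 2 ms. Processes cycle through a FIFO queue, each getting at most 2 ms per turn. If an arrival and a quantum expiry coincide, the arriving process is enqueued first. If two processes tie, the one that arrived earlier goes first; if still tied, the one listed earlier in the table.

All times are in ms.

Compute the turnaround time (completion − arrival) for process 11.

Gantt: | 13 0-2 | 11 2-4 | 13 4-6 | 10 6-8 | 11 8-10 | 13 10-12 | 10 12-14 | 12 14-16 | 14 16-18 | 11 18-20 | 13 20-22 | 10 22-24 | 12 24-26 | 14 26-27 | 11 27-28 | 10 28-30 | 12 30-32 | 10 32-34 |
Completion: 10=34  11=28  12=32  13=22  14=27
Turnaround(11) = completion − arrival = 28 − 2 = 26

26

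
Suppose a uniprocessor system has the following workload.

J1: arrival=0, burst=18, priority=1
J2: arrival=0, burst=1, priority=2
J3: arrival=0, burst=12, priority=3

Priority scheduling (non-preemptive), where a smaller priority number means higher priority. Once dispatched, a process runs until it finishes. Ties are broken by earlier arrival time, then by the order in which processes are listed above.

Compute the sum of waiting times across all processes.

37

Timeline: | J1 0-18 | J2 18-19 | J3 19-31 |
Completion: J1=18  J2=19  J3=31
Turnaround (C−A): J1=18  J2=19  J3=31
Waiting = turnaround − burst: J1=0, J2=18, J3=19
Total waiting = 0 + 18 + 19 = 37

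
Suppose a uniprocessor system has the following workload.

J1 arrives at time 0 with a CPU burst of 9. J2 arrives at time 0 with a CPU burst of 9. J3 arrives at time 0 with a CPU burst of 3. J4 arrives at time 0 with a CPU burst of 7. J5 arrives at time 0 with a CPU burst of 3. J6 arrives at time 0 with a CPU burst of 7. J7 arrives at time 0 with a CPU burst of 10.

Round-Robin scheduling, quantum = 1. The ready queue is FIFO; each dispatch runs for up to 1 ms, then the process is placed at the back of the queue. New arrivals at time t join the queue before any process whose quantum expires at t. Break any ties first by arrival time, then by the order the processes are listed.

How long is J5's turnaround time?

Timeline: | J1 0-1 | J2 1-2 | J3 2-3 | J4 3-4 | J5 4-5 | J6 5-6 | J7 6-7 | J1 7-8 | J2 8-9 | J3 9-10 | J4 10-11 | J5 11-12 | J6 12-13 | J7 13-14 | J1 14-15 | J2 15-16 | J3 16-17 | J4 17-18 | J5 18-19 | J6 19-20 | J7 20-21 | J1 21-22 | J2 22-23 | J4 23-24 | J6 24-25 | J7 25-26 | J1 26-27 | J2 27-28 | J4 28-29 | J6 29-30 | J7 30-31 | J1 31-32 | J2 32-33 | J4 33-34 | J6 34-35 | J7 35-36 | J1 36-37 | J2 37-38 | J4 38-39 | J6 39-40 | J7 40-41 | J1 41-42 | J2 42-43 | J7 43-44 | J1 44-45 | J2 45-46 | J7 46-48 |
Completion: J1=45  J2=46  J3=17  J4=39  J5=19  J6=40  J7=48
Turnaround (C−A): J1=45  J2=46  J3=17  J4=39  J5=19  J6=40  J7=48
Turnaround(J5) = completion − arrival = 19 − 0 = 19

19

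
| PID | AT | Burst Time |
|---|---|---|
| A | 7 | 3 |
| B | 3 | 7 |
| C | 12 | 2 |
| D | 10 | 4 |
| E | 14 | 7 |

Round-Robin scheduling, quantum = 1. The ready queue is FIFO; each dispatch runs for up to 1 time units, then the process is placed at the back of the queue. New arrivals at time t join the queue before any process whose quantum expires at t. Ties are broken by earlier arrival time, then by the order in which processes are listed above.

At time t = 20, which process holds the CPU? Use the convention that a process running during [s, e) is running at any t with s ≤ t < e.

D

Gantt: | idle 0-3 | B 3-7 | A 7-8 | B 8-9 | A 9-10 | B 10-11 | D 11-12 | A 12-13 | B 13-14 | C 14-15 | D 15-16 | E 16-17 | C 17-18 | D 18-19 | E 19-20 | D 20-21 | E 21-26 |
Completion: A=13  B=14  C=18  D=21  E=26
Turnaround (C−A): A=6  B=11  C=6  D=11  E=12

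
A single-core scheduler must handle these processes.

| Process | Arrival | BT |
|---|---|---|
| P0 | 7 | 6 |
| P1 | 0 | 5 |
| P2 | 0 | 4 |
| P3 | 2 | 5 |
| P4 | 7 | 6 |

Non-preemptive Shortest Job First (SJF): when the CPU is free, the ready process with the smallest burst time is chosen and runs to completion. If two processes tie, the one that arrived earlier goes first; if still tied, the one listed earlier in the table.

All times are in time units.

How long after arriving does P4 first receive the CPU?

Gantt: | P2 0-4 | P1 4-9 | P3 9-14 | P0 14-20 | P4 20-26 |
Completion: P0=20  P1=9  P2=4  P3=14  P4=26
Turnaround (C−A): P0=13  P1=9  P2=4  P3=12  P4=19
Response(P4) = first start − arrival = 20 − 7 = 13

13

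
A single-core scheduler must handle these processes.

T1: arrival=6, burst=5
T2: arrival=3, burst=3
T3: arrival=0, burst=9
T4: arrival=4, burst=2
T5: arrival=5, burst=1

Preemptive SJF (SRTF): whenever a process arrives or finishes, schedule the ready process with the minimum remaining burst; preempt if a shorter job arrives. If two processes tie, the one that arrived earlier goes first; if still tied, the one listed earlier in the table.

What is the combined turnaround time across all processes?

38

Timeline: | T3 0-3 | T2 3-6 | T5 6-7 | T4 7-9 | T1 9-14 | T3 14-20 |
Completion: T1=14  T2=6  T3=20  T4=9  T5=7
Turnaround = completion − arrival: T1=8, T2=3, T3=20, T4=5, T5=2
Total turnaround = 8 + 3 + 20 + 5 + 2 = 38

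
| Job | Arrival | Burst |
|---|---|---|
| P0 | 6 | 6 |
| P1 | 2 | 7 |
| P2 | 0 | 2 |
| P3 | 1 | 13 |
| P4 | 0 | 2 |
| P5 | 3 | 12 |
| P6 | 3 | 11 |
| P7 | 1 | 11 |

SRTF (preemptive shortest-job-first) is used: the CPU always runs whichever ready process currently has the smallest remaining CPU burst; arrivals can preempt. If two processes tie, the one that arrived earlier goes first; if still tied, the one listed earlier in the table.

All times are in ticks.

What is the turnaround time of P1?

Timeline: | P2 0-2 | P4 2-4 | P1 4-11 | P0 11-17 | P7 17-28 | P6 28-39 | P5 39-51 | P3 51-64 |
Completion: P0=17  P1=11  P2=2  P3=64  P4=4  P5=51  P6=39  P7=28
Turnaround (C−A): P0=11  P1=9  P2=2  P3=63  P4=4  P5=48  P6=36  P7=27
Turnaround(P1) = completion − arrival = 11 − 2 = 9

9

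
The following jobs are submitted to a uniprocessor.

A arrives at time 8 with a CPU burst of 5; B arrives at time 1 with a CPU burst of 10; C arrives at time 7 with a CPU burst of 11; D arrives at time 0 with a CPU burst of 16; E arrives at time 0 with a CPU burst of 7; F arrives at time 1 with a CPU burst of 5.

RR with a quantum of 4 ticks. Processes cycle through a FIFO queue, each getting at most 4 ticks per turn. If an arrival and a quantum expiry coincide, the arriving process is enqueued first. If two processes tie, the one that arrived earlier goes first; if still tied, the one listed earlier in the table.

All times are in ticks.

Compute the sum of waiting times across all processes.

193

Gantt: | D 0-4 | E 4-8 | B 8-12 | F 12-16 | D 16-20 | C 20-24 | A 24-28 | E 28-31 | B 31-35 | F 35-36 | D 36-40 | C 40-44 | A 44-45 | B 45-47 | D 47-51 | C 51-54 |
Completion: A=45  B=47  C=54  D=51  E=31  F=36
Turnaround (C−A): A=37  B=46  C=47  D=51  E=31  F=35
Waiting = turnaround − burst: A=32, B=36, C=36, D=35, E=24, F=30
Total waiting = 32 + 36 + 36 + 35 + 24 + 30 = 193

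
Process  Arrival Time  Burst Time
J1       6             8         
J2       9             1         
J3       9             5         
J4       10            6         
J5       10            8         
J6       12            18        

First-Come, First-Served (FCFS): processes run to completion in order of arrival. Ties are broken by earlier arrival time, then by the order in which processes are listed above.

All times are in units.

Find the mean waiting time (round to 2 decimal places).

9.83

Timeline: | idle 0-6 | J1 6-14 | J2 14-15 | J3 15-20 | J4 20-26 | J5 26-34 | J6 34-52 |
Completion: J1=14  J2=15  J3=20  J4=26  J5=34  J6=52
Waiting times: J1=0, J2=5, J3=6, J4=10, J5=16, J6=22
Average waiting = (0+5+6+10+16+22) / 6 = 59/6 = 9.83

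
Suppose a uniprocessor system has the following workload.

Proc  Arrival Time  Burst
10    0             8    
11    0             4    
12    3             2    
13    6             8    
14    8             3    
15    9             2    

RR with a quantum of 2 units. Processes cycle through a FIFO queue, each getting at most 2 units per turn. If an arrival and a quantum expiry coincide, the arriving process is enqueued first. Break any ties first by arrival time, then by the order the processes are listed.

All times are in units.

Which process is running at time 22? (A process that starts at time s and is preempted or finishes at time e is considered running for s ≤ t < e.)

Gantt: | 10 0-2 | 11 2-4 | 10 4-6 | 12 6-8 | 11 8-10 | 13 10-12 | 10 12-14 | 14 14-16 | 15 16-18 | 13 18-20 | 10 20-22 | 14 22-23 | 13 23-27 |
Completion: 10=22  11=10  12=8  13=27  14=23  15=18
Turnaround (C−A): 10=22  11=10  12=5  13=21  14=15  15=9

14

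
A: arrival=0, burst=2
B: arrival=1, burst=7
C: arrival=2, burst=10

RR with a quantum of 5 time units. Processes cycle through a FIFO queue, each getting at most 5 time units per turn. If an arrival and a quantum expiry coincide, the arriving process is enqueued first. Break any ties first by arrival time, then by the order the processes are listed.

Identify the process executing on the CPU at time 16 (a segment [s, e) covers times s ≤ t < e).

C

Schedule: | A 0-2 | B 2-7 | C 7-12 | B 12-14 | C 14-19 |
Completion: A=2  B=14  C=19
Turnaround (C−A): A=2  B=13  C=17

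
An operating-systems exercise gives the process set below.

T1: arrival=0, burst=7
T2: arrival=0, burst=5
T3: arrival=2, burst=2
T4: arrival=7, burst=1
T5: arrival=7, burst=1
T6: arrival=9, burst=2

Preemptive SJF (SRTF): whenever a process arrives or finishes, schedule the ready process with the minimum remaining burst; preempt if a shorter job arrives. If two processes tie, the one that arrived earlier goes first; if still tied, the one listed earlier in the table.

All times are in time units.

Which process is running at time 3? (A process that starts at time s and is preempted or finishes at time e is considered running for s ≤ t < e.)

T3

Gantt: | T2 0-2 | T3 2-4 | T2 4-7 | T4 7-8 | T5 8-9 | T6 9-11 | T1 11-18 |
Completion: T1=18  T2=7  T3=4  T4=8  T5=9  T6=11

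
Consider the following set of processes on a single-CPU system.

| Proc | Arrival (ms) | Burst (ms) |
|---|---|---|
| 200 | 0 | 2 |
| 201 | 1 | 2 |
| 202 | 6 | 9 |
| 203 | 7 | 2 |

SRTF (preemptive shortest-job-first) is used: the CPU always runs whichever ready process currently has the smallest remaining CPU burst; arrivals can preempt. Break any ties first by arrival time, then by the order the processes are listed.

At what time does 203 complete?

Gantt: | 200 0-2 | 201 2-4 | idle 4-6 | 202 6-7 | 203 7-9 | 202 9-17 |
Completion: 200=2  201=4  202=17  203=9
Turnaround (C−A): 200=2  201=3  202=11  203=2

9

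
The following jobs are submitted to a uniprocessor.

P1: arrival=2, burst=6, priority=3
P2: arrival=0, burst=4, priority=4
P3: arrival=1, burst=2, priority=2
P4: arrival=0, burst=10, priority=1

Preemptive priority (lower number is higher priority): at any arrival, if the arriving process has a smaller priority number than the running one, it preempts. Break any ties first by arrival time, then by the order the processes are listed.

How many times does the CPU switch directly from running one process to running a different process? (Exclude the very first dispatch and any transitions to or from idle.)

3

Schedule: | P4 0-10 | P3 10-12 | P1 12-18 | P2 18-22 |
Completion: P1=18  P2=22  P3=12  P4=10
Turnaround (C−A): P1=16  P2=22  P3=11  P4=10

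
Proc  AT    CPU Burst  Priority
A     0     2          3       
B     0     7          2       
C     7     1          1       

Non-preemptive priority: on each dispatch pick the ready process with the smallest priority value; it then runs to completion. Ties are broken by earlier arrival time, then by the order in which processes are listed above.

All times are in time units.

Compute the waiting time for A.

8

Gantt: | B 0-7 | C 7-8 | A 8-10 |
Completion: A=10  B=7  C=8
Turnaround (C−A): A=10  B=7  C=1
Waiting(A) = turnaround − burst = 10 − 2 = 8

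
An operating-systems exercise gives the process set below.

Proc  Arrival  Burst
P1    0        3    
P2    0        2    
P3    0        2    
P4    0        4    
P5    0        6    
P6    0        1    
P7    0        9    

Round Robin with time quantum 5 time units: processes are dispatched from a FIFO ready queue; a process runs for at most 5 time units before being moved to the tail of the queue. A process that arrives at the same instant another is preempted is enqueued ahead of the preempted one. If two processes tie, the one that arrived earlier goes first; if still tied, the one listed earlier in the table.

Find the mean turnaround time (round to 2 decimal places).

Gantt: | P1 0-3 | P2 3-5 | P3 5-7 | P4 7-11 | P5 11-16 | P6 16-17 | P7 17-22 | P5 22-23 | P7 23-27 |
Completion: P1=3  P2=5  P3=7  P4=11  P5=23  P6=17  P7=27
Turnaround (C−A): P1=3  P2=5  P3=7  P4=11  P5=23  P6=17  P7=27
Turnaround times: P1=3, P2=5, P3=7, P4=11, P5=23, P6=17, P7=27
Average turnaround = (3+5+7+11+23+17+27) / 7 = 93/7 = 13.29

13.29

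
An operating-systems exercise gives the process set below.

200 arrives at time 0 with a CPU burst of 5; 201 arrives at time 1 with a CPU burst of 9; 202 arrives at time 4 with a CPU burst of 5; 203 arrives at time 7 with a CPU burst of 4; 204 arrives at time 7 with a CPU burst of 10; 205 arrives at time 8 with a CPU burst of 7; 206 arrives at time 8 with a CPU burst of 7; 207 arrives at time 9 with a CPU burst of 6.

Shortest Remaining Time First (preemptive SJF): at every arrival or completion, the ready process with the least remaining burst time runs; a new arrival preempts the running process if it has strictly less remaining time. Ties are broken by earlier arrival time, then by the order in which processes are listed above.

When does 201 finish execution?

43

Schedule: | 200 0-5 | 202 5-10 | 203 10-14 | 207 14-20 | 205 20-27 | 206 27-34 | 201 34-43 | 204 43-53 |
Completion: 200=5  201=43  202=10  203=14  204=53  205=27  206=34  207=20
Turnaround (C−A): 200=5  201=42  202=6  203=7  204=46  205=19  206=26  207=11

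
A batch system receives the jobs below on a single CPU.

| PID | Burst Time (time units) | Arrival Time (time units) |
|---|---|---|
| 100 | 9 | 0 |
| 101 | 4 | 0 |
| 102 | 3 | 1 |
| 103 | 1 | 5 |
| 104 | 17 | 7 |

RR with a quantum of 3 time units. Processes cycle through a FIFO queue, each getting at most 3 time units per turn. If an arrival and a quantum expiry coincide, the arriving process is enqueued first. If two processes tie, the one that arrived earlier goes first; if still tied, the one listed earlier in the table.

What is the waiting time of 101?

Schedule: | 100 0-3 | 101 3-6 | 102 6-9 | 100 9-12 | 103 12-13 | 101 13-14 | 104 14-17 | 100 17-20 | 104 20-34 |
Completion: 100=20  101=14  102=9  103=13  104=34
Waiting(101) = turnaround − burst = 14 − 4 = 10

10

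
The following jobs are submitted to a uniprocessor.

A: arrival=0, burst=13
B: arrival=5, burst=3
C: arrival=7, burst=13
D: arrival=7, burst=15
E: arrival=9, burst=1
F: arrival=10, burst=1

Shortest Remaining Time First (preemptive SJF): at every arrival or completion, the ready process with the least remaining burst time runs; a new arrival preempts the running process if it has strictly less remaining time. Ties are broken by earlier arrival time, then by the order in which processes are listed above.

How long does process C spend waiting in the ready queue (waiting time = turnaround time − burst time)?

11

Timeline: | A 0-5 | B 5-8 | A 8-9 | E 9-10 | F 10-11 | A 11-18 | C 18-31 | D 31-46 |
Completion: A=18  B=8  C=31  D=46  E=10  F=11
Turnaround (C−A): A=18  B=3  C=24  D=39  E=1  F=1
Waiting(C) = turnaround − burst = 24 − 13 = 11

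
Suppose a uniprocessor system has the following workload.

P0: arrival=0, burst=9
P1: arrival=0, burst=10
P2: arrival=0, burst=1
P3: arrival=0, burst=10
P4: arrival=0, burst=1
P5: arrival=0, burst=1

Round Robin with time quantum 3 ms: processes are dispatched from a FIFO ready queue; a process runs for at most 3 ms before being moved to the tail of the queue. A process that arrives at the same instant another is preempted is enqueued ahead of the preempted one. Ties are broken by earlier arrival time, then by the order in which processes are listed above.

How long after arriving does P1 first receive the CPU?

Schedule: | P0 0-3 | P1 3-6 | P2 6-7 | P3 7-10 | P4 10-11 | P5 11-12 | P0 12-15 | P1 15-18 | P3 18-21 | P0 21-24 | P1 24-27 | P3 27-30 | P1 30-31 | P3 31-32 |
Completion: P0=24  P1=31  P2=7  P3=32  P4=11  P5=12
Turnaround (C−A): P0=24  P1=31  P2=7  P3=32  P4=11  P5=12
Response(P1) = first start − arrival = 3 − 0 = 3

3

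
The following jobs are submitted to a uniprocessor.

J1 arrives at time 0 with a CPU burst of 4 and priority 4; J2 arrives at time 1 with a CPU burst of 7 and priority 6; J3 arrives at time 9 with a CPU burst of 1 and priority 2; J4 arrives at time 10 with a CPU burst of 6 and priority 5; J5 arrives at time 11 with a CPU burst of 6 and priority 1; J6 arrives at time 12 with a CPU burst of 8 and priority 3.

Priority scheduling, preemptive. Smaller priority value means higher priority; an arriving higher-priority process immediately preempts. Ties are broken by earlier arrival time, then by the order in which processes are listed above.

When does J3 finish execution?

Timeline: | J1 0-4 | J2 4-9 | J3 9-10 | J4 10-11 | J5 11-17 | J6 17-25 | J4 25-30 | J2 30-32 |
Completion: J1=4  J2=32  J3=10  J4=30  J5=17  J6=25
Turnaround (C−A): J1=4  J2=31  J3=1  J4=20  J5=6  J6=13

10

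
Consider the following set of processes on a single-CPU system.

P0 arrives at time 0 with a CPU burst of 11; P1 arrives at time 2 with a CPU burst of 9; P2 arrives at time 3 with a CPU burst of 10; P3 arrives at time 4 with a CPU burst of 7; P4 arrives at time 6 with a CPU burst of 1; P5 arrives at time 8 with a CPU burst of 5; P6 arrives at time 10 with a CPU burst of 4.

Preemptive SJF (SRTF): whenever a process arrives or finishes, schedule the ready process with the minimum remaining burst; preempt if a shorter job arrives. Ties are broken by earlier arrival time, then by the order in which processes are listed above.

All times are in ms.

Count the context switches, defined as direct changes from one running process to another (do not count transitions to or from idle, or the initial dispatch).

Gantt: | P0 0-6 | P4 6-7 | P0 7-12 | P6 12-16 | P5 16-21 | P3 21-28 | P1 28-37 | P2 37-47 |
Completion: P0=12  P1=37  P2=47  P3=28  P4=7  P5=21  P6=16

7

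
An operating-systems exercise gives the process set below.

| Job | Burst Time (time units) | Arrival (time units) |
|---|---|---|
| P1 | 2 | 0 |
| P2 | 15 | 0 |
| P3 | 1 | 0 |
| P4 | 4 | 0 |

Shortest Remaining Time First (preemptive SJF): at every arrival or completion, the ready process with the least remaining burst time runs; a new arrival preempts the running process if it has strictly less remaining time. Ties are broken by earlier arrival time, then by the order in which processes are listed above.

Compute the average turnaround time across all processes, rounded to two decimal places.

Timeline: | P3 0-1 | P1 1-3 | P4 3-7 | P2 7-22 |
Completion: P1=3  P2=22  P3=1  P4=7
Turnaround (C−A): P1=3  P2=22  P3=1  P4=7
Turnaround times: P1=3, P2=22, P3=1, P4=7
Average turnaround = (3+22+1+7) / 4 = 33/4 = 8.25

8.25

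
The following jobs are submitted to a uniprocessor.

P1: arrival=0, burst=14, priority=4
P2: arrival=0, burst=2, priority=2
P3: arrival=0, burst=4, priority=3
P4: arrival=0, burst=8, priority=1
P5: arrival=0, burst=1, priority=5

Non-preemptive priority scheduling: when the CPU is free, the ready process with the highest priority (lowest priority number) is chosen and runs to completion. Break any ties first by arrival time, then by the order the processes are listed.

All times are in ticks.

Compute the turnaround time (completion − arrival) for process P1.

Timeline: | P4 0-8 | P2 8-10 | P3 10-14 | P1 14-28 | P5 28-29 |
Completion: P1=28  P2=10  P3=14  P4=8  P5=29
Turnaround (C−A): P1=28  P2=10  P3=14  P4=8  P5=29
Turnaround(P1) = completion − arrival = 28 − 0 = 28

28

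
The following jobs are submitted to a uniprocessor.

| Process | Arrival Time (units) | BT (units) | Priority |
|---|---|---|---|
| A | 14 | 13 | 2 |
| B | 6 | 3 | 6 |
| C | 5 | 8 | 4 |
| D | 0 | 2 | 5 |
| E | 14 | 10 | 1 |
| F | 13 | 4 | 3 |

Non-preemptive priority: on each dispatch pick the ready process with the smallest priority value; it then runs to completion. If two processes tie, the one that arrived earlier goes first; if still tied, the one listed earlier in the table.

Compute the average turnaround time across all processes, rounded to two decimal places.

Schedule: | D 0-2 | idle 2-5 | C 5-13 | F 13-17 | E 17-27 | A 27-40 | B 40-43 |
Completion: A=40  B=43  C=13  D=2  E=27  F=17
Turnaround times: A=26, B=37, C=8, D=2, E=13, F=4
Average turnaround = (26+37+8+2+13+4) / 6 = 90/6 = 15.00

15.00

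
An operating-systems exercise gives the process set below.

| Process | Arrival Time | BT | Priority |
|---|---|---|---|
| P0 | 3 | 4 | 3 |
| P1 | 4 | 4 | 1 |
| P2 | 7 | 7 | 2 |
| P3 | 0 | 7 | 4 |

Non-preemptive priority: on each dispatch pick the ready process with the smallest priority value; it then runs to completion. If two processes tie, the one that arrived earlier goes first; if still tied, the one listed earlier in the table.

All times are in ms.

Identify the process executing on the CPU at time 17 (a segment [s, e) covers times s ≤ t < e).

P2

Gantt: | P3 0-7 | P1 7-11 | P2 11-18 | P0 18-22 |
Completion: P0=22  P1=11  P2=18  P3=7
Turnaround (C−A): P0=19  P1=7  P2=11  P3=7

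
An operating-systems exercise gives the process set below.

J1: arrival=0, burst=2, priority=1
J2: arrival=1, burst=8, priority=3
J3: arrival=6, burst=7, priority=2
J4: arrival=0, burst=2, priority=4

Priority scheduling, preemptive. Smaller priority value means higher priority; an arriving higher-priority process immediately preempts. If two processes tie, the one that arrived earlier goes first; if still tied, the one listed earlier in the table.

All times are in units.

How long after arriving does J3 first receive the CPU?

Timeline: | J1 0-2 | J2 2-6 | J3 6-13 | J2 13-17 | J4 17-19 |
Completion: J1=2  J2=17  J3=13  J4=19
Response(J3) = first start − arrival = 6 − 6 = 0

0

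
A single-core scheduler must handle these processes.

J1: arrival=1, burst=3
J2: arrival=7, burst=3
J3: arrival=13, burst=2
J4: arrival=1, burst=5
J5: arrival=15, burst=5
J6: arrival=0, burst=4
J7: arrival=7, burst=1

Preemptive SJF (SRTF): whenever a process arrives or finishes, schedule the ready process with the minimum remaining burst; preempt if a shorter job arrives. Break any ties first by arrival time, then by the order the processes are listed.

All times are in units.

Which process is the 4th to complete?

J2

Gantt: | J6 0-4 | J1 4-7 | J7 7-8 | J2 8-11 | J4 11-13 | J3 13-15 | J4 15-18 | J5 18-23 |
Completion: J1=7  J2=11  J3=15  J4=18  J5=23  J6=4  J7=8
Finish order: J6 → J1 → J7 → J2 → J3 → J4 → J5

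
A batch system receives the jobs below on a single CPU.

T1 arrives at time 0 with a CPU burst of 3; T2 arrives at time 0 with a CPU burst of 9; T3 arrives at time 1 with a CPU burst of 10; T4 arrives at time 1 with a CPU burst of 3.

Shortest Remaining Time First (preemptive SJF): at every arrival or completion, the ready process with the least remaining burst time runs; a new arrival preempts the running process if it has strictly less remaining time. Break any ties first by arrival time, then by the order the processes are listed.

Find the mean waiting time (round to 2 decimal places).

Timeline: | T1 0-3 | T4 3-6 | T2 6-15 | T3 15-25 |
Completion: T1=3  T2=15  T3=25  T4=6
Turnaround (C−A): T1=3  T2=15  T3=24  T4=5
Waiting times: T1=0, T2=6, T3=14, T4=2
Average waiting = (0+6+14+2) / 4 = 22/4 = 5.50

5.50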